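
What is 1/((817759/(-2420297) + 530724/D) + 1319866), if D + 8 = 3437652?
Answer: 2080029865067/2745360316222867330 ≈ 7.5765e-7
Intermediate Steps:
D = 3437644 (D = -8 + 3437652 = 3437644)
1/((817759/(-2420297) + 530724/D) + 1319866) = 1/((817759/(-2420297) + 530724/3437644) + 1319866) = 1/((817759*(-1/2420297) + 530724*(1/3437644)) + 1319866) = 1/((-817759/2420297 + 132681/859411) + 1319866) = 1/(-381663653692/2080029865067 + 1319866) = 1/(2745360316222867330/2080029865067) = 2080029865067/2745360316222867330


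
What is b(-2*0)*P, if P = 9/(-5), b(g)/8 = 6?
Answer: -432/5 ≈ -86.400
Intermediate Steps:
b(g) = 48 (b(g) = 8*6 = 48)
P = -9/5 (P = 9*(-⅕) = -9/5 ≈ -1.8000)
b(-2*0)*P = 48*(-9/5) = -432/5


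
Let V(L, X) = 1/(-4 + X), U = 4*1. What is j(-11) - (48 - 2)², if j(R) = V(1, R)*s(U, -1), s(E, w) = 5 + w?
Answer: -31744/15 ≈ -2116.3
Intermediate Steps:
U = 4
j(R) = 4/(-4 + R) (j(R) = (5 - 1)/(-4 + R) = 4/(-4 + R))
j(-11) - (48 - 2)² = 4/(-4 - 11) - (48 - 2)² = 4/(-15) - 1*46² = 4*(-1/15) - 1*2116 = -4/15 - 2116 = -31744/15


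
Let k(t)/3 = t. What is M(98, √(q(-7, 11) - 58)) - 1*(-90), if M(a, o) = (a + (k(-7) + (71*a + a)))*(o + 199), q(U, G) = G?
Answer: 1419557 + 7133*I*√47 ≈ 1.4196e+6 + 48901.0*I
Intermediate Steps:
k(t) = 3*t
M(a, o) = (-21 + 73*a)*(199 + o) (M(a, o) = (a + (3*(-7) + (71*a + a)))*(o + 199) = (a + (-21 + 72*a))*(199 + o) = (-21 + 73*a)*(199 + o))
M(98, √(q(-7, 11) - 58)) - 1*(-90) = (-4179 - 21*√(11 - 58) + 14527*98 + 73*98*√(11 - 58)) - 1*(-90) = (-4179 - 21*I*√47 + 1423646 + 73*98*√(-47)) + 90 = (-4179 - 21*I*√47 + 1423646 + 73*98*(I*√47)) + 90 = (-4179 - 21*I*√47 + 1423646 + 7154*I*√47) + 90 = (1419467 + 7133*I*√47) + 90 = 1419557 + 7133*I*√47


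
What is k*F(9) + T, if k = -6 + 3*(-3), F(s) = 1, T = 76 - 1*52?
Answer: 9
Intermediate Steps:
T = 24 (T = 76 - 52 = 24)
k = -15 (k = -6 - 9 = -15)
k*F(9) + T = -15*1 + 24 = -15 + 24 = 9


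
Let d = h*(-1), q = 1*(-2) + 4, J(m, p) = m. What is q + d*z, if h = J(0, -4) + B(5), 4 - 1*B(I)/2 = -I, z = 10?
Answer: -178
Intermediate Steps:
B(I) = 8 + 2*I (B(I) = 8 - (-2)*I = 8 + 2*I)
h = 18 (h = 0 + (8 + 2*5) = 0 + (8 + 10) = 0 + 18 = 18)
q = 2 (q = -2 + 4 = 2)
d = -18 (d = 18*(-1) = -18)
q + d*z = 2 - 18*10 = 2 - 180 = -178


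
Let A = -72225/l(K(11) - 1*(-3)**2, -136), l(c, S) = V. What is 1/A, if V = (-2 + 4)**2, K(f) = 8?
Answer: -4/72225 ≈ -5.5382e-5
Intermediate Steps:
V = 4 (V = 2**2 = 4)
l(c, S) = 4
A = -72225/4 ≈ -18056.
1/A = 1/(-72225/4) = -4/72225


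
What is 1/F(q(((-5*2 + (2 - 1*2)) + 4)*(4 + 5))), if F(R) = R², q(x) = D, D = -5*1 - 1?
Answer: 1/36 ≈ 0.027778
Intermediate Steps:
D = -6 (D = -5 - 1 = -6)
q(x) = -6
1/F(q(((-5*2 + (2 - 1*2)) + 4)*(4 + 5))) = 1/((-6)²) = 1/36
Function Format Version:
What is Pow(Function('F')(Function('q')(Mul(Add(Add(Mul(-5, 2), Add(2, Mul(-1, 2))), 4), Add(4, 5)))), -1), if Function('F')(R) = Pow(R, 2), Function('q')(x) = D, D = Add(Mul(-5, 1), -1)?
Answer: Rational(1, 36) ≈ 0.027778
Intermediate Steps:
D = -6 (D = Add(-5, -1) = -6)
Function('q')(x) = -6
Pow(Function('F')(Function('q')(Mul(Add(Add(Mul(-5, 2), Add(2, Mul(-1, 2))), 4), Add(4, 5)))), -1) = Pow(Pow(-6, 2), -1) = Pow(36, -1) = Rational(1, 36)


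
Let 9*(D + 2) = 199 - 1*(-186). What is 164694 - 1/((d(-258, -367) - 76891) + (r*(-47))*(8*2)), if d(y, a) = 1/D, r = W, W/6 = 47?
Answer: 17465218318711/106046476 ≈ 1.6469e+5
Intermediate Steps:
W = 282 (W = 6*47 = 282)
D = 367/9 (D = -2 + (199 - 1*(-186))/9 = -2 + (199 + 186)/9 = -2 + (1/9)*385 = -2 + 385/9 = 367/9 ≈ 40.778)
r = 282
d(y, a) = 9/367 (d(y, a) = 1/(367/9) = 9/367)
164694 - 1/((d(-258, -367) - 76891) + (r*(-47))*(8*2)) = 164694 - 1/((9/367 - 76891) + (282*(-47))*(8*2)) = 164694 - 1/(-28218988/367 - 13254*16) = 164694 - 1/(-28218988/367 - 212064) = 164694 - 1/(-106046476/367) = 164694 - 1*(-367/106046476) = 164694 + 367/106046476 = 17465218318711/106046476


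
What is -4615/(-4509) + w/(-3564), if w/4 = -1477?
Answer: 398954/148797 ≈ 2.6812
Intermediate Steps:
w = -5908 (w = 4*(-1477) = -5908)
-4615/(-4509) + w/(-3564) = -4615/(-4509) - 5908/(-3564) = -4615*(-1/4509) - 5908*(-1/3564) = 4615/4509 + 1477/891 = 398954/148797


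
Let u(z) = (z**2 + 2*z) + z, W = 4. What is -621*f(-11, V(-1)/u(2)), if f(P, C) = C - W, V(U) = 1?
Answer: 24219/10 ≈ 2421.9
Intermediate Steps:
u(z) = z**2 + 3*z
f(P, C) = -4 + C (f(P, C) = C - 1*4 = C - 4 = -4 + C)
-621*f(-11, V(-1)/u(2)) = -621*(-4 + 1/(2*(3 + 2))) = -621*(-4 + 1/(2*5)) = -621*(-4 + 1/10) = -621*(-39/10) = 24219/10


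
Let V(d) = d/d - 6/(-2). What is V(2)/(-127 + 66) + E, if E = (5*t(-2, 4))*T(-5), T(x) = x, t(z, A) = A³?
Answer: -97604/61 ≈ -1600.1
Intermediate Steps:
E = -1600 (E = (5*4³)*(-5) = (5*64)*(-5) = 320*(-5) = -1600)
V(d) = 4 (V(d) = 1 - 6*(-½) = 1 + 3 = 4)
V(2)/(-127 + 66) + E = 4/(-127 + 66) - 1600 = 4/(-61) - 1600 = 4*(-1/61) - 1600 = -4/61 - 1600 = -97604/61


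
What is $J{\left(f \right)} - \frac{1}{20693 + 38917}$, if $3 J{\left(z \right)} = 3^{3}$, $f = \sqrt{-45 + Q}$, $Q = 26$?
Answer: $\frac{536489}{59610} \approx 9.0$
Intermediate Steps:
$f = i \sqrt{19}$ ($f = \sqrt{-45 + 26} = \sqrt{-19} = i \sqrt{19} \approx 4.3589 i$)
$J{\left(z \right)} = 9$ ($J{\left(z \right)} = \frac{3^{3}}{3} = \frac{1}{3} \cdot 27 = 9$)
$J{\left(f \right)} - \frac{1}{20693 + 38917} = 9 - \frac{1}{20693 + 38917} = 9 - \frac{1}{59610} = \frac{536489}{59610}$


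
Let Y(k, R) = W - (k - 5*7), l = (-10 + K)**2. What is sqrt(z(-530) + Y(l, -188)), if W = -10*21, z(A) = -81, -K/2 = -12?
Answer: 2*I*sqrt(113) ≈ 21.26*I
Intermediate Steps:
K = 24 (K = -2*(-12) = 24)
W = -210
l = 196 (l = (-10 + 24)**2 = 14**2 = 196)
Y(k, R) = -175 - k (Y(k, R) = -210 - (k - 5*7) = -210 - (k - 35) = -210 - (-35 + k) = -210 + (35 - k) = -175 - k)
sqrt(z(-530) + Y(l, -188)) = sqrt(-81 + (-175 - 1*196)) = sqrt(-81 + (-175 - 196)) = sqrt(-81 - 371) = sqrt(-452) = 2*I*sqrt(113)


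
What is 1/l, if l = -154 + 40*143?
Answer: 1/5566 ≈ 0.00017966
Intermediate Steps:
l = 5566 (l = -154 + 5720 = 5566)
1/l = 1/5566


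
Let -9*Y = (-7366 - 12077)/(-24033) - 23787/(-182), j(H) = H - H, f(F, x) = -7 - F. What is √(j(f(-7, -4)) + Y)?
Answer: I*√279553219616398/4374006 ≈ 3.8225*I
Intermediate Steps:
j(H) = 0
Y = -191737199/13122018 (Y = -((-7366 - 12077)/(-24033) - 23787/(-182))/9 = -(-19443*(-1/24033) - 23787*(-1/182))/9 = -(6481/8011 + 23787/182)/9 = -⅑*191737199/1458002 = -191737199/13122018 ≈ -14.612)
√(j(f(-7, -4)) + Y) = √(0 - 191737199/13122018) = √(-191737199/13122018) = I*√279553219616398/4374006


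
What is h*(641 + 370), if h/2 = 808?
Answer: 1633776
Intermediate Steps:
h = 1616 (h = 2*808 = 1616)
h*(641 + 370) = 1616*(641 + 370) = 1616*1011 = 1633776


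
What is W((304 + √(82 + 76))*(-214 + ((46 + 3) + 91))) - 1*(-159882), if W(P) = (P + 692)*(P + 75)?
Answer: 489892574 + 3272650*√158 ≈ 5.3103e+8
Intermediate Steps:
W(P) = (75 + P)*(692 + P) (W(P) = (692 + P)*(75 + P) = (75 + P)*(692 + P))
W((304 + √(82 + 76))*(-214 + ((46 + 3) + 91))) - 1*(-159882) = (51900 + ((304 + √(82 + 76))*(-214 + ((46 + 3) + 91)))² + 767*((304 + √(82 + 76))*(-214 + ((46 + 3) + 91)))) - 1*(-159882) = (51900 + ((304 + √158)*(-214 + (49 + 91)))² + 767*((304 + √158)*(-214 + (49 + 91)))) + 159882 = (51900 + ((304 + √158)*(-214 + 140))² + 767*((304 + √158)*(-214 + 140))) + 159882 = (51900 + ((304 + √158)*(-74))² + 767*((304 + √158)*(-74))) + 159882 = (51900 + (-22496 - 74*√158)² + 767*(-22496 - 74*√158)) + 159882 = (51900 + (-22496 - 74*√158)² + (-17254432 - 56758*√158)) + 159882 = (-17202532 + (-22496 - 74*√158)² - 56758*√158) + 159882 = -17042650 + (-22496 - 74*√158)² - 56758*√158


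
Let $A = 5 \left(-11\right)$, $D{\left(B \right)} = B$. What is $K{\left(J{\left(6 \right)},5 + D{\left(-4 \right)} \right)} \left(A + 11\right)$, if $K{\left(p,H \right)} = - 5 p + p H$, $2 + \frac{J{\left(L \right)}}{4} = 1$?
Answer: $-704$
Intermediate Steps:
$J{\left(L \right)} = -4$ ($J{\left(L \right)} = -8 + 4 \cdot 1 = -8 + 4 = -4$)
$A = -55$
$K{\left(p,H \right)} = - 5 p + H p$
$K{\left(J{\left(6 \right)},5 + D{\left(-4 \right)} \right)} \left(A + 11\right) = - 4 \left(-5 + \left(5 - 4\right)\right) \left(-55 + 11\right) = - 4 \left(-5 + 1\right) \left(-44\right) = \left(-4\right) \left(-4\right) \left(-44\right) = 16 \left(-44\right) = -704$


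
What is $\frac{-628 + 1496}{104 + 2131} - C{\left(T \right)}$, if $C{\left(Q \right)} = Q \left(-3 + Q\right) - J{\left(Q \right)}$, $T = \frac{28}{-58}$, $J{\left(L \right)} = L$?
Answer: $- \frac{3337712}{1879635} \approx -1.7757$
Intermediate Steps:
$T = - \frac{14}{29}$ ($T = 28 \left(- \frac{1}{58}\right) = - \frac{14}{29} \approx -0.48276$)
$C{\left(Q \right)} = - Q + Q \left(-3 + Q\right)$ ($C{\left(Q \right)} = Q \left(-3 + Q\right) - Q = - Q + Q \left(-3 + Q\right)$)
$\frac{-628 + 1496}{104 + 2131} - C{\left(T \right)} = \frac{-628 + 1496}{104 + 2131} - - \frac{14 \left(-4 - \frac{14}{29}\right)}{29} = \frac{868}{2235} - \left(- \frac{14}{29}\right) \left(- \frac{130}{29}\right) = 868 \cdot \frac{1}{2235} - \frac{1820}{841} = \frac{868}{2235} - \frac{1820}{841} = - \frac{3337712}{1879635}$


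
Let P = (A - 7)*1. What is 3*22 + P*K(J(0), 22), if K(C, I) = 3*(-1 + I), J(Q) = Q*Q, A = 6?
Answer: 3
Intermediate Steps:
P = -1 (P = (6 - 7)*1 = -1*1 = -1)
J(Q) = Q**2
K(C, I) = -3 + 3*I
3*22 + P*K(J(0), 22) = 3*22 - (-3 + 3*22) = 66 - (-3 + 66) = 66 - 1*63 = 66 - 63 = 3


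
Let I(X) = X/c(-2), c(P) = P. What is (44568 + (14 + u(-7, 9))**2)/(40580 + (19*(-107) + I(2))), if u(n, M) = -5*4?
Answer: 22302/19273 ≈ 1.1572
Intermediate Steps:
I(X) = -X/2 (I(X) = X/(-2) = X*(-1/2) = -X/2)
u(n, M) = -20
(44568 + (14 + u(-7, 9))**2)/(40580 + (19*(-107) + I(2))) = (44568 + (14 - 20)**2)/(40580 + (19*(-107) - 1/2*2)) = (44568 + (-6)**2)/(40580 + (-2033 - 1)) = (44568 + 36)/(40580 - 2034) = 44604/38546 = 44604*(1/38546) = 22302/19273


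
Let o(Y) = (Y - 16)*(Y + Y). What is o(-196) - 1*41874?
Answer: 41230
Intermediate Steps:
o(Y) = 2*Y*(-16 + Y) (o(Y) = (-16 + Y)*(2*Y) = 2*Y*(-16 + Y))
o(-196) - 1*41874 = 2*(-196)*(-16 - 196) - 1*41874 = 2*(-196)*(-212) - 41874 = 83104 - 41874 = 41230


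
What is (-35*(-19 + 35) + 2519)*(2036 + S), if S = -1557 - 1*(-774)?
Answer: 2454627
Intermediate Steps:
S = -783 (S = -1557 + 774 = -783)
(-35*(-19 + 35) + 2519)*(2036 + S) = (-35*(-19 + 35) + 2519)*(2036 - 783) = (-35*16 + 2519)*1253 = (-560 + 2519)*1253 = 1959*1253 = 2454627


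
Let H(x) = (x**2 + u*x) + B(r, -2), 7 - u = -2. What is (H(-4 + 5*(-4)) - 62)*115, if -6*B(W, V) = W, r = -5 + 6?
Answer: 205505/6 ≈ 34251.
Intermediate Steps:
u = 9 (u = 7 - 1*(-2) = 7 + 2 = 9)
r = 1
B(W, V) = -W/6
H(x) = -1/6 + x**2 + 9*x (H(x) = (x**2 + 9*x) - 1/6*1 = (x**2 + 9*x) - 1/6 = -1/6 + x**2 + 9*x)
(H(-4 + 5*(-4)) - 62)*115 = ((-1/6 + (-4 + 5*(-4))**2 + 9*(-4 + 5*(-4))) - 62)*115 = ((-1/6 + (-4 - 20)**2 + 9*(-4 - 20)) - 62)*115 = ((-1/6 + (-24)**2 + 9*(-24)) - 62)*115 = ((-1/6 + 576 - 216) - 62)*115 = (2159/6 - 62)*115 = (1787/6)*115 = 205505/6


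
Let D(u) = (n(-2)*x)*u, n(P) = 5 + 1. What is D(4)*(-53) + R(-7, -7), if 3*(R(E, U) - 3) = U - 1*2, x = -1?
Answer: 1272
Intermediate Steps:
R(E, U) = 7/3 + U/3 (R(E, U) = 3 + (U - 1*2)/3 = 3 + (U - 2)/3 = 3 + (-2 + U)/3 = 3 + (-⅔ + U/3) = 7/3 + U/3)
n(P) = 6
D(u) = -6*u (D(u) = (6*(-1))*u = -6*u)
D(4)*(-53) + R(-7, -7) = -6*4*(-53) + (7/3 + (⅓)*(-7)) = -24*(-53) + (7/3 - 7/3) = 1272 + 0 = 1272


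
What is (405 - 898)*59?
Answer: -29087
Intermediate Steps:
(405 - 898)*59 = -493*59 = -29087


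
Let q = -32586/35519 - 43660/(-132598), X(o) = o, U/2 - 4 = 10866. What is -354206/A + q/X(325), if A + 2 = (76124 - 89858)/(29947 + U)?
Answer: 778423248604802095761/4979263712015450 ≈ 1.5633e+5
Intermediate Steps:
U = 21740 (U = 8 + 2*10866 = 8 + 21732 = 21740)
A = -13012/5743 (A = -2 + (76124 - 89858)/(29947 + 21740) = -2 - 13734/51687 = -2 - 13734*1/51687 = -2 - 1526/5743 = -13012/5743 ≈ -2.2657)
q = -1385039444/2354874181 (q = -32586*1/35519 - 43660*(-1/132598) = -32586/35519 + 21830/66299 = -1385039444/2354874181 ≈ -0.58816)
-354206/A + q/X(325) = -354206/(-13012/5743) - 1385039444/2354874181/325 = -354206*(-5743/13012) - 1385039444/2354874181*1/325 = 1017102529/6506 - 1385039444/765334108825 = 778423248604802095761/4979263712015450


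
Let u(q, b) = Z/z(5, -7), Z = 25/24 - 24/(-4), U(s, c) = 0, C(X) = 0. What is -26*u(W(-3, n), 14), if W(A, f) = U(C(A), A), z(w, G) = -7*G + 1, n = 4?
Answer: -2197/600 ≈ -3.6617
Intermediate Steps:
z(w, G) = 1 - 7*G
Z = 169/24 (Z = 25*(1/24) - 24*(-¼) = 25/24 + 6 = 169/24 ≈ 7.0417)
W(A, f) = 0
u(q, b) = 169/1200 (u(q, b) = 169/(24*(1 - 7*(-7))) = 169/(24*(1 + 49)) = (169/24)/50 = (169/24)*(1/50) = 169/1200)
-26*u(W(-3, n), 14) = -26*169/1200 = -2197/600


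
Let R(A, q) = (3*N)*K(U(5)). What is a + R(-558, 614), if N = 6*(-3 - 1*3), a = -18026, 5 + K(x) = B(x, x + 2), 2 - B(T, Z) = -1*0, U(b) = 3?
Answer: -17702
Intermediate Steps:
B(T, Z) = 2 (B(T, Z) = 2 - (-1)*0 = 2 - 1*0 = 2 + 0 = 2)
K(x) = -3 (K(x) = -5 + 2 = -3)
N = -36 (N = 6*(-3 - 3) = 6*(-6) = -36)
R(A, q) = 324 (R(A, q) = (3*(-36))*(-3) = -108*(-3) = 324)
a + R(-558, 614) = -18026 + 324 = -17702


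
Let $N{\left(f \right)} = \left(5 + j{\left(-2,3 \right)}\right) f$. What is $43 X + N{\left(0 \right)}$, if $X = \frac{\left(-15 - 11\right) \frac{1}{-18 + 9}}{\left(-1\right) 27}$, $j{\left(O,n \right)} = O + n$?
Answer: $- \frac{1118}{243} \approx -4.6008$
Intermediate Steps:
$N{\left(f \right)} = 6 f$ ($N{\left(f \right)} = \left(5 + \left(-2 + 3\right)\right) f = \left(5 + 1\right) f = 6 f$)
$X = - \frac{26}{243}$ ($X = \frac{\left(-26\right) \frac{1}{-9}}{-27} = \left(-26\right) \left(- \frac{1}{9}\right) \left(- \frac{1}{27}\right) = \frac{26}{9} \left(- \frac{1}{27}\right) = - \frac{26}{243} \approx -0.107$)
$43 X + N{\left(0 \right)} = 43 \left(- \frac{26}{243}\right) + 6 \cdot 0 = - \frac{1118}{243} + 0 = - \frac{1118}{243}$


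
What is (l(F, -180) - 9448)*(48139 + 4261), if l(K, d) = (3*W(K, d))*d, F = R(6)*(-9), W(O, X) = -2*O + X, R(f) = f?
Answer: 1542236800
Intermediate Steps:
W(O, X) = X - 2*O
F = -54 (F = 6*(-9) = -54)
l(K, d) = d*(-6*K + 3*d) (l(K, d) = (3*(d - 2*K))*d = (-6*K + 3*d)*d = d*(-6*K + 3*d))
(l(F, -180) - 9448)*(48139 + 4261) = (3*(-180)*(-180 - 2*(-54)) - 9448)*(48139 + 4261) = (3*(-180)*(-180 + 108) - 9448)*52400 = (3*(-180)*(-72) - 9448)*52400 = (38880 - 9448)*52400 = 29432*52400 = 1542236800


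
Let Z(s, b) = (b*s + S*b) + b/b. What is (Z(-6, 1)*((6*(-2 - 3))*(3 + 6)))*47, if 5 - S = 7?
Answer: 88830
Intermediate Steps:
S = -2 (S = 5 - 1*7 = 5 - 7 = -2)
Z(s, b) = 1 - 2*b + b*s (Z(s, b) = (b*s - 2*b) + b/b = (-2*b + b*s) + 1 = 1 - 2*b + b*s)
(Z(-6, 1)*((6*(-2 - 3))*(3 + 6)))*47 = ((1 - 2*1 + 1*(-6))*((6*(-2 - 3))*(3 + 6)))*47 = ((1 - 2 - 6)*((6*(-5))*9))*47 = -(-210)*9*47 = -7*(-270)*47 = 1890*47 = 88830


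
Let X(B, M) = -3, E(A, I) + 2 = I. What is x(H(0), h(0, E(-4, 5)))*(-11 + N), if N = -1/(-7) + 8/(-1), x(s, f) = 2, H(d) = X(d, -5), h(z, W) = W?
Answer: -264/7 ≈ -37.714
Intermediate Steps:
E(A, I) = -2 + I
H(d) = -3
N = -55/7 (N = -1*(-⅐) + 8*(-1) = ⅐ - 8 = -55/7 ≈ -7.8571)
x(H(0), h(0, E(-4, 5)))*(-11 + N) = 2*(-11 - 55/7) = 2*(-132/7) = -264/7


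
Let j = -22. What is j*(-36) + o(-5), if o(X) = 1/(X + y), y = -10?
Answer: 11879/15 ≈ 791.93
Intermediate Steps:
o(X) = 1/(-10 + X) (o(X) = 1/(X - 10) = 1/(-10 + X))
j*(-36) + o(-5) = -22*(-36) + 1/(-10 - 5) = 792 + 1/(-15) = 792 - 1/15 = 11879/15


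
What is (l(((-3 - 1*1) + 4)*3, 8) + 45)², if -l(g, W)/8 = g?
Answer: 2025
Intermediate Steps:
l(g, W) = -8*g
(l(((-3 - 1*1) + 4)*3, 8) + 45)² = (-8*((-3 - 1*1) + 4)*3 + 45)² = (-8*((-3 - 1) + 4)*3 + 45)² = (-8*(-4 + 4)*3 + 45)² = (-0*3 + 45)² = (-8*0 + 45)² = (0 + 45)² = 45² = 2025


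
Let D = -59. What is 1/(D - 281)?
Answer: -1/340 ≈ -0.0029412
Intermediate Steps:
1/(D - 281) = 1/(-59 - 281) = 1/(-340) = -1/340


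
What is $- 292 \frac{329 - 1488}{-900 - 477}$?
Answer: $- \frac{338428}{1377} \approx -245.77$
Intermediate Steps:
$- 292 \frac{329 - 1488}{-900 - 477} = - 292 \left(- \frac{1159}{-900 - 477}\right) = - 292 \left(- \frac{1159}{-1377}\right) = - 292 \left(\left(-1159\right) \left(- \frac{1}{1377}\right)\right) = \left(-292\right) \frac{1159}{1377} = - \frac{338428}{1377}$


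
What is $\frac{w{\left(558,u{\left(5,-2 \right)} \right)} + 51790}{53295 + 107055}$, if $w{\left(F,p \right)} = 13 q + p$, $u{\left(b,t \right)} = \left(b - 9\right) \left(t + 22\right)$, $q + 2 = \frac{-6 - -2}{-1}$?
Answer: $\frac{25868}{80175} \approx 0.32264$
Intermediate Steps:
$q = 2$ ($q = -2 + \frac{-6 - -2}{-1} = -2 + \left(-6 + 2\right) \left(-1\right) = -2 - -4 = -2 + 4 = 2$)
$u{\left(b,t \right)} = \left(-9 + b\right) \left(22 + t\right)$ ($u{\left(b,t \right)} = \left(b - 9\right) \left(22 + t\right) = \left(-9 + b\right) \left(22 + t\right)$)
$w{\left(F,p \right)} = 26 + p$ ($w{\left(F,p \right)} = 13 \cdot 2 + p = 26 + p$)
$\frac{w{\left(558,u{\left(5,-2 \right)} \right)} + 51790}{53295 + 107055} = \frac{\left(26 + \left(-198 - -18 + 22 \cdot 5 + 5 \left(-2\right)\right)\right) + 51790}{53295 + 107055} = \frac{\left(26 + \left(-198 + 18 + 110 - 10\right)\right) + 51790}{160350} = \left(\left(26 - 80\right) + 51790\right) \frac{1}{160350} = \left(-54 + 51790\right) \frac{1}{160350} = 51736 \cdot \frac{1}{160350} = \frac{25868}{80175}$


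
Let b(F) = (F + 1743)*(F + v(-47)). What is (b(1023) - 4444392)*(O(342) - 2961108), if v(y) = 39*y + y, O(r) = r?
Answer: 20177188018164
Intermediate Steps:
v(y) = 40*y
b(F) = (-1880 + F)*(1743 + F) (b(F) = (F + 1743)*(F + 40*(-47)) = (1743 + F)*(F - 1880) = (1743 + F)*(-1880 + F) = (-1880 + F)*(1743 + F))
(b(1023) - 4444392)*(O(342) - 2961108) = ((-3276840 + 1023² - 137*1023) - 4444392)*(342 - 2961108) = ((-3276840 + 1046529 - 140151) - 4444392)*(-2960766) = (-2370462 - 4444392)*(-2960766) = -6814854*(-2960766) = 20177188018164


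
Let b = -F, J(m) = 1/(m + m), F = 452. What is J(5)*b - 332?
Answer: -1886/5 ≈ -377.20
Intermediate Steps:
J(m) = 1/(2*m)
b = -452 (b = -1*452 = -452)
J(5)*b - 332 = ((½)/5)*(-452) - 332 = ((½)*(⅕))*(-452) - 332 = (⅒)*(-452) - 332 = -226/5 - 332 = -1886/5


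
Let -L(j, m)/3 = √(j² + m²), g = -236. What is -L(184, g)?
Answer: 12*√5597 ≈ 897.76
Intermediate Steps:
L(j, m) = -3*√(j² + m²)
-L(184, g) = -(-3)*√(184² + (-236)²) = -(-3)*√(33856 + 55696) = -(-3)*√89552 = -(-3)*4*√5597 = -(-12)*√5597 = 12*√5597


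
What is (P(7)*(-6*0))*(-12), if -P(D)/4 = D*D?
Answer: 0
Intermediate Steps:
P(D) = -4*D**2 (P(D) = -4*D*D = -4*D**2)
(P(7)*(-6*0))*(-12) = ((-4*7**2)*(-6*0))*(-12) = (-4*49*0)*(-12) = -196*0*(-12) = 0*(-12) = 0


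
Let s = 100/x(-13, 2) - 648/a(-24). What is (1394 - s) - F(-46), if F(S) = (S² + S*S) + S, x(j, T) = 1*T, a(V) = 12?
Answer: -2788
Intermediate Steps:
x(j, T) = T
F(S) = S + 2*S² (F(S) = (S² + S²) + S = 2*S² + S = S + 2*S²)
s = -4 (s = 100/2 - 648/12 = 100*(½) - 648*1/12 = 50 - 54 = -4)
(1394 - s) - F(-46) = (1394 - 1*(-4)) - (-46)*(1 + 2*(-46)) = (1394 + 4) - (-46)*(1 - 92) = 1398 - (-46)*(-91) = 1398 - 1*4186 = 1398 - 4186 = -2788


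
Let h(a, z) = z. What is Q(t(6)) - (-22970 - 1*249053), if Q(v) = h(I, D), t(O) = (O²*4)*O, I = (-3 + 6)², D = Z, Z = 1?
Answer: 272024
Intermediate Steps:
D = 1
I = 9 (I = 3² = 9)
t(O) = 4*O³ (t(O) = (4*O²)*O = 4*O³)
Q(v) = 1
Q(t(6)) - (-22970 - 1*249053) = 1 - (-22970 - 1*249053) = 1 - (-22970 - 249053) = 1 - 1*(-272023) = 1 + 272023 = 272024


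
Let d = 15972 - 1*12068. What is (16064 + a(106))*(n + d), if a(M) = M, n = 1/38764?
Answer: 111230972895/1762 ≈ 6.3128e+7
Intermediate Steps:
d = 3904 (d = 15972 - 12068 = 3904)
n = 1/38764 ≈ 2.5797e-5
(16064 + a(106))*(n + d) = (16064 + 106)*(1/38764 + 3904) = 16170*(151334657/38764) = 111230972895/1762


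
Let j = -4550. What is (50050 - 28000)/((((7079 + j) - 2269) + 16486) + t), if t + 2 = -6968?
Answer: 11025/4888 ≈ 2.2555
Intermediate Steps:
t = -6970 (t = -2 - 6968 = -6970)
(50050 - 28000)/((((7079 + j) - 2269) + 16486) + t) = (50050 - 28000)/((((7079 - 4550) - 2269) + 16486) - 6970) = 22050/(((2529 - 2269) + 16486) - 6970) = 22050/((260 + 16486) - 6970) = 22050/(16746 - 6970) = 22050/9776 = 22050*(1/9776) = 11025/4888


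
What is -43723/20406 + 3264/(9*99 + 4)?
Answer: 153481/102030 ≈ 1.5043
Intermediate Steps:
-43723/20406 + 3264/(9*99 + 4) = -43723*1/20406 + 3264/(891 + 4) = -43723/20406 + 3264/895 = 153481/102030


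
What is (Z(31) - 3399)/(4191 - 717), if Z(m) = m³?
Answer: 13196/1737 ≈ 7.5970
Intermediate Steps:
(Z(31) - 3399)/(4191 - 717) = (31³ - 3399)/(4191 - 717) = (29791 - 3399)/3474 = 26392*(1/3474) = 13196/1737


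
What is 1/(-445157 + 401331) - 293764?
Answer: -12874501065/43826 ≈ -2.9376e+5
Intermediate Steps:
1/(-445157 + 401331) - 293764 = 1/(-43826) - 293764 = -1/43826 - 293764 = -12874501065/43826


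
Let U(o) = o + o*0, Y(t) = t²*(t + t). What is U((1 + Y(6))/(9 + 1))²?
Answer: 187489/100 ≈ 1874.9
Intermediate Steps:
Y(t) = 2*t³ (Y(t) = t²*(2*t) = 2*t³)
U(o) = o (U(o) = o + 0 = o)
U((1 + Y(6))/(9 + 1))² = ((1 + 2*6³)/(9 + 1))² = ((1 + 2*216)/10)² = ((1 + 432)*(⅒))² = (433*(⅒))² = (433/10)² = 187489/100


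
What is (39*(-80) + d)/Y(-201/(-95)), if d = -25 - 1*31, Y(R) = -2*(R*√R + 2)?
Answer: -2723023000/4691101 + 30322860*√19095/4691101 ≈ 312.75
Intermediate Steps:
Y(R) = -4 - 2*R^(3/2) (Y(R) = -2*(R^(3/2) + 2) = -2*(2 + R^(3/2)) = -4 - 2*R^(3/2))
d = -56 (d = -25 - 31 = -56)
(39*(-80) + d)/Y(-201/(-95)) = (39*(-80) - 56)/(-4 - 2*201*√201*(-1/(-95))^(3/2)) = (-3120 - 56)/(-4 - 2*201*√19095/9025) = -3176/(-4 - 402*√19095/9025)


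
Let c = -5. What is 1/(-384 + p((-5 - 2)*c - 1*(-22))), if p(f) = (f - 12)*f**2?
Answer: 1/145821 ≈ 6.8577e-6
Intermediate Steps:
p(f) = f**2*(-12 + f) (p(f) = (-12 + f)*f**2 = f**2*(-12 + f))
1/(-384 + p((-5 - 2)*c - 1*(-22))) = 1/(-384 + ((-5 - 2)*(-5) - 1*(-22))**2*(-12 + ((-5 - 2)*(-5) - 1*(-22)))) = 1/(-384 + (-7*(-5) + 22)**2*(-12 + (-7*(-5) + 22))) = 1/(-384 + (35 + 22)**2*(-12 + (35 + 22))) = 1/(-384 + 57**2*(-12 + 57)) = 1/(-384 + 3249*45) = 1/(-384 + 146205) = 1/145821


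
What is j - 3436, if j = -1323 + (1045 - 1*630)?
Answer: -4344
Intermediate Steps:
j = -908 (j = -1323 + (1045 - 630) = -1323 + 415 = -908)
j - 3436 = -908 - 3436 = -4344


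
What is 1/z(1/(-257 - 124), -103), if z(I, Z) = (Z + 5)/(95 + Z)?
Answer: 4/49 ≈ 0.081633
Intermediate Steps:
z(I, Z) = (5 + Z)/(95 + Z)
1/z(1/(-257 - 124), -103) = 1/((5 - 103)/(95 - 103)) = 1/(-98/(-8)) = 1/(-⅛*(-98)) = 1/(49/4) = 4/49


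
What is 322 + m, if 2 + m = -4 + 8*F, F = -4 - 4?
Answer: 252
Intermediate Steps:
F = -8
m = -70 (m = -2 + (-4 + 8*(-8)) = -2 + (-4 - 64) = -2 - 68 = -70)
322 + m = 322 - 70 = 252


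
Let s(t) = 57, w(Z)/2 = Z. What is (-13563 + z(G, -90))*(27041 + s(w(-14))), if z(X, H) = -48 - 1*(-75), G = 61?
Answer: -366798528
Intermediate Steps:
w(Z) = 2*Z
z(X, H) = 27 (z(X, H) = -48 + 75 = 27)
(-13563 + z(G, -90))*(27041 + s(w(-14))) = (-13563 + 27)*(27041 + 57) = -13536*27098 = -366798528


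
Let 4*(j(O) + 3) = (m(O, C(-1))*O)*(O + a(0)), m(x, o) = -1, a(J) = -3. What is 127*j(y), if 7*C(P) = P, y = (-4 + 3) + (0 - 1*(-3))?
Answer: -635/2 ≈ -317.50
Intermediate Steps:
y = 2 (y = -1 + (0 + 3) = -1 + 3 = 2)
C(P) = P/7
j(O) = -3 - O*(-3 + O)/4 (j(O) = -3 + ((-O)*(O - 3))/4 = -3 + ((-O)*(-3 + O))/4 = -3 + (-O*(-3 + O))/4 = -3 - O*(-3 + O)/4)
127*j(y) = 127*(-3 - 1/4*2**2 + (3/4)*2) = 127*(-3 - 1/4*4 + 3/2) = 127*(-3 - 1 + 3/2) = 127*(-5/2) = -635/2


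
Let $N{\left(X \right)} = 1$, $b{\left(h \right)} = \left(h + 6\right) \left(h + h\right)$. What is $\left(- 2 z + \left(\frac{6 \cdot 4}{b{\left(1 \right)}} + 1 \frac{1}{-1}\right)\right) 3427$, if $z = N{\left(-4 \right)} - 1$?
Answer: $\frac{17135}{7} \approx 2447.9$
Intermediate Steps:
$b{\left(h \right)} = 2 h \left(6 + h\right)$ ($b{\left(h \right)} = \left(6 + h\right) 2 h = 2 h \left(6 + h\right)$)
$z = 0$ ($z = 1 - 1 = 0$)
$\left(- 2 z + \left(\frac{6 \cdot 4}{b{\left(1 \right)}} + 1 \frac{1}{-1}\right)\right) 3427 = \left(\left(-2\right) 0 + \left(\frac{6 \cdot 4}{2 \cdot 1 \left(6 + 1\right)} + 1 \frac{1}{-1}\right)\right) 3427 = \left(0 + \left(\frac{24}{2 \cdot 1 \cdot 7} + 1 \left(-1\right)\right)\right) 3427 = \left(0 - \left(1 - \frac{24}{14}\right)\right) 3427 = \left(0 + \left(24 \cdot \frac{1}{14} - 1\right)\right) 3427 = \left(0 + \left(\frac{12}{7} - 1\right)\right) 3427 = \left(0 + \frac{5}{7}\right) 3427 = \frac{5}{7} \cdot 3427 = \frac{17135}{7}$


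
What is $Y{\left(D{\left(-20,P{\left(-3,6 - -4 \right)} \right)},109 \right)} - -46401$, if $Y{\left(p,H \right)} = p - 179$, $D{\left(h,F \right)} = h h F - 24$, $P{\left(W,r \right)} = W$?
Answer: $44998$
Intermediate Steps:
$D{\left(h,F \right)} = -24 + F h^{2}$ ($D{\left(h,F \right)} = h^{2} F - 24 = F h^{2} - 24 = -24 + F h^{2}$)
$Y{\left(p,H \right)} = -179 + p$
$Y{\left(D{\left(-20,P{\left(-3,6 - -4 \right)} \right)},109 \right)} - -46401 = \left(-179 - \left(24 + 3 \left(-20\right)^{2}\right)\right) - -46401 = \left(-179 - 1224\right) + 46401 = -1403 + 46401 = 44998$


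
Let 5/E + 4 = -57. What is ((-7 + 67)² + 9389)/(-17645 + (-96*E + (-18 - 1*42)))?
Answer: -792329/1079525 ≈ -0.73396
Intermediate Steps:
E = -5/61 (E = 5/(-4 - 57) = 5/(-61) = 5*(-1/61) = -5/61 ≈ -0.081967)
((-7 + 67)² + 9389)/(-17645 + (-96*E + (-18 - 1*42))) = ((-7 + 67)² + 9389)/(-17645 + (-96*(-5/61) + (-18 - 1*42))) = (60² + 9389)/(-17645 + (480/61 + (-18 - 42))) = (3600 + 9389)/(-17645 + (480/61 - 60)) = 12989/(-17645 - 3180/61) = 12989/(-1079525/61) = 12989*(-61/1079525) = -792329/1079525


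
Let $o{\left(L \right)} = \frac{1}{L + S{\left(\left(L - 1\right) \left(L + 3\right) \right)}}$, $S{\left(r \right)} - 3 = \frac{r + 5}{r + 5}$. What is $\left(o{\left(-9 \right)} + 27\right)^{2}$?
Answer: $\frac{17956}{25} \approx 718.24$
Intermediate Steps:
$S{\left(r \right)} = 4$ ($S{\left(r \right)} = 3 + \frac{r + 5}{r + 5} = 3 + \frac{5 + r}{5 + r} = 3 + 1 = 4$)
$o{\left(L \right)} = \frac{1}{4 + L}$ ($o{\left(L \right)} = \frac{1}{L + 4} = \frac{1}{4 + L}$)
$\left(o{\left(-9 \right)} + 27\right)^{2} = \left(\frac{1}{4 - 9} + 27\right)^{2} = \left(\frac{1}{-5} + 27\right)^{2} = \left(- \frac{1}{5} + 27\right)^{2} = \left(\frac{134}{5}\right)^{2} = \frac{17956}{25}$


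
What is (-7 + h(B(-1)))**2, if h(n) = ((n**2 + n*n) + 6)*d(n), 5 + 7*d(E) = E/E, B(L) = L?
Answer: 6561/49 ≈ 133.90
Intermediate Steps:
d(E) = -4/7 (d(E) = -5/7 + (E/E)/7 = -5/7 + (1/7)*1 = -5/7 + 1/7 = -4/7)
h(n) = -24/7 - 8*n**2/7 (h(n) = ((n**2 + n*n) + 6)*(-4/7) = ((n**2 + n**2) + 6)*(-4/7) = (2*n**2 + 6)*(-4/7) = (6 + 2*n**2)*(-4/7) = -24/7 - 8*n**2/7)
(-7 + h(B(-1)))**2 = (-7 + (-24/7 - 8/7*(-1)**2))**2 = (-7 + (-24/7 - 8/7*1))**2 = (-7 + (-24/7 - 8/7))**2 = (-7 - 32/7)**2 = (-81/7)**2 = 6561/49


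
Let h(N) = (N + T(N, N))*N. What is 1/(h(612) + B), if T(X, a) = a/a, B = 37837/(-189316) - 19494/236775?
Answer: 14941765300/5605488686426207 ≈ 2.6656e-6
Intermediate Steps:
B = -4216460593/14941765300 (B = 37837*(-1/189316) - 19494*1/236775 = -37837/189316 - 6498/78925 = -4216460593/14941765300 ≈ -0.28219)
T(X, a) = 1
h(N) = N*(1 + N) (h(N) = (N + 1)*N = (1 + N)*N = N*(1 + N))
1/(h(612) + B) = 1/(612*(1 + 612) - 4216460593/14941765300) = 1/(612*613 - 4216460593/14941765300) = 1/(375156 - 4216460593/14941765300) = 1/(5605488686426207/14941765300) = 14941765300/5605488686426207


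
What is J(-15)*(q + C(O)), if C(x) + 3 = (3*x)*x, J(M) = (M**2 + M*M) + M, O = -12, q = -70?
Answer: 156165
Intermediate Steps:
J(M) = M + 2*M**2 (J(M) = (M**2 + M**2) + M = 2*M**2 + M = M + 2*M**2)
C(x) = -3 + 3*x**2 (C(x) = -3 + (3*x)*x = -3 + 3*x**2)
J(-15)*(q + C(O)) = (-15*(1 + 2*(-15)))*(-70 + (-3 + 3*(-12)**2)) = (-15*(1 - 30))*(-70 + (-3 + 3*144)) = (-15*(-29))*(-70 + (-3 + 432)) = 435*(-70 + 429) = 435*359 = 156165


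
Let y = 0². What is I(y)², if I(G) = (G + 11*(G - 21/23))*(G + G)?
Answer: 0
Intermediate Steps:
y = 0
I(G) = 2*G*(-231/23 + 12*G) (I(G) = (G + 11*(G - 21*1/23))*(2*G) = (G + 11*(G - 21/23))*(2*G) = (G + 11*(-21/23 + G))*(2*G) = (G + (-231/23 + 11*G))*(2*G) = (-231/23 + 12*G)*(2*G) = 2*G*(-231/23 + 12*G))
I(y)² = ((6/23)*0*(-77 + 92*0))² = ((6/23)*0*(-77 + 0))² = ((6/23)*0*(-77))² = 0² = 0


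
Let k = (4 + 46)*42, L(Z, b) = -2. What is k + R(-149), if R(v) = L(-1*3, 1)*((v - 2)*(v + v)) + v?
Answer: -88045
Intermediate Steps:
R(v) = v - 4*v*(-2 + v) (R(v) = -2*(v - 2)*(v + v) + v = -2*(-2 + v)*2*v + v = -4*v*(-2 + v) + v = v - 4*v*(-2 + v))
k = 2100 (k = 50*42 = 2100)
k + R(-149) = 2100 - 149*(9 - 4*(-149)) = 2100 - 149*(9 + 596) = 2100 - 149*605 = 2100 - 90145 = -88045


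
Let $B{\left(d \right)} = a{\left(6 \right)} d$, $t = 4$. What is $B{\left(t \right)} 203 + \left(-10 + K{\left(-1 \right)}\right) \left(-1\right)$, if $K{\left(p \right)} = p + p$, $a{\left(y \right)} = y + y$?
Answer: $9756$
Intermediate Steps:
$a{\left(y \right)} = 2 y$
$K{\left(p \right)} = 2 p$
$B{\left(d \right)} = 12 d$ ($B{\left(d \right)} = 2 \cdot 6 d = 12 d$)
$B{\left(t \right)} 203 + \left(-10 + K{\left(-1 \right)}\right) \left(-1\right) = 12 \cdot 4 \cdot 203 + \left(-10 + 2 \left(-1\right)\right) \left(-1\right) = 48 \cdot 203 + \left(-10 - 2\right) \left(-1\right) = 9744 - -12 = 9744 + 12 = 9756$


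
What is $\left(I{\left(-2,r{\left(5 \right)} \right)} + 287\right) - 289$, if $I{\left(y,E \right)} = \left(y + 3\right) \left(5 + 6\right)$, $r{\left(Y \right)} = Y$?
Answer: $9$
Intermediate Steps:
$I{\left(y,E \right)} = 33 + 11 y$ ($I{\left(y,E \right)} = \left(3 + y\right) 11 = 33 + 11 y$)
$\left(I{\left(-2,r{\left(5 \right)} \right)} + 287\right) - 289 = \left(\left(33 + 11 \left(-2\right)\right) + 287\right) - 289 = \left(\left(33 - 22\right) + 287\right) - 289 = \left(11 + 287\right) - 289 = 298 - 289 = 9$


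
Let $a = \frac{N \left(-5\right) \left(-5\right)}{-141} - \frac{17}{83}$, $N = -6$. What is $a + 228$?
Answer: $\frac{892779}{3901} \approx 228.86$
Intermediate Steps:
$a = \frac{3351}{3901}$ ($a = \frac{\left(-6\right) \left(-5\right) \left(-5\right)}{-141} - \frac{17}{83} = 30 \left(-5\right) \left(- \frac{1}{141}\right) - \frac{17}{83} = \left(-150\right) \left(- \frac{1}{141}\right) - \frac{17}{83} = \frac{50}{47} - \frac{17}{83} = \frac{3351}{3901} \approx 0.85901$)
$a + 228 = \frac{3351}{3901} + 228 = \frac{892779}{3901}$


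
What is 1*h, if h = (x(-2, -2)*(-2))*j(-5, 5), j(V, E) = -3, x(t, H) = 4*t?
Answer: -48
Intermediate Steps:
h = -48 (h = ((4*(-2))*(-2))*(-3) = -8*(-2)*(-3) = 16*(-3) = -48)
1*h = 1*(-48) = -48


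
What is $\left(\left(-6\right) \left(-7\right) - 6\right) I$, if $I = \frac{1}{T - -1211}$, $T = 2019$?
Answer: $\frac{18}{1615} \approx 0.011146$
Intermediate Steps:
$I = \frac{1}{3230}$ ($I = \frac{1}{2019 - -1211} = \frac{1}{2019 + 1211} = \frac{1}{3230} \approx 0.0003096$)
$\left(\left(-6\right) \left(-7\right) - 6\right) I = \left(\left(-6\right) \left(-7\right) - 6\right) \frac{1}{3230} = \left(42 - 6\right) \frac{1}{3230} = 36 \cdot \frac{1}{3230} = \frac{18}{1615}$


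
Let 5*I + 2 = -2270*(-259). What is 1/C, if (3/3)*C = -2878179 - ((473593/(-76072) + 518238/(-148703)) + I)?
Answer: -1528666840/4579511160127889 ≈ -3.3381e-7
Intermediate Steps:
I = 587928/5 (I = -⅖ + (-2270*(-259))/5 = -⅖ + (⅕)*587930 = -⅖ + 117586 = 587928/5 ≈ 1.1759e+5)
C = -4579511160127889/1528666840 (C = -2878179 - ((473593/(-76072) + 518238/(-148703)) + 587928/5) = -2878179 - ((473593*(-1/76072) + 518238*(-1/148703)) + 587928/5) = -2878179 - ((-473593/76072 - 518238/148703) + 587928/5) = -2878179 - (-2968867595/305733368 + 587928/5) = -2878179 - 1*179734363243529/1528666840 = -2878179 - 179734363243529/1528666840 = -4579511160127889/1528666840 ≈ -2.9958e+6)
1/C = 1/(-4579511160127889/1528666840) = -1528666840/4579511160127889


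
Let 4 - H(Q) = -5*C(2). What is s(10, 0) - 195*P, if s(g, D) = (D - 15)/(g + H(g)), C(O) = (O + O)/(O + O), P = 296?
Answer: -1096695/19 ≈ -57721.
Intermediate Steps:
C(O) = 1 (C(O) = (2*O)/((2*O)) = (2*O)*(1/(2*O)) = 1)
H(Q) = 9 (H(Q) = 4 - (-5) = 4 - 1*(-5) = 4 + 5 = 9)
s(g, D) = (-15 + D)/(9 + g) (s(g, D) = (D - 15)/(g + 9) = (-15 + D)/(9 + g))
s(10, 0) - 195*P = (-15 + 0)/(9 + 10) - 195*296 = -15/19 - 57720 = -1096695/19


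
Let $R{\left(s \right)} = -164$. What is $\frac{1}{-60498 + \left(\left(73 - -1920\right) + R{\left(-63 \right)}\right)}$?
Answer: $- \frac{1}{58669} \approx -1.7045 \cdot 10^{-5}$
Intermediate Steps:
$\frac{1}{-60498 + \left(\left(73 - -1920\right) + R{\left(-63 \right)}\right)} = \frac{1}{-60498 + \left(\left(73 - -1920\right) - 164\right)} = \frac{1}{-60498 + \left(\left(73 + 1920\right) - 164\right)} = \frac{1}{-60498 + \left(1993 - 164\right)} = \frac{1}{-60498 + 1829} = \frac{1}{-58669} = - \frac{1}{58669}$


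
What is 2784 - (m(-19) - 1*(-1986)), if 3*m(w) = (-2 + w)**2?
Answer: 651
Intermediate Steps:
m(w) = (-2 + w)**2/3
2784 - (m(-19) - 1*(-1986)) = 2784 - ((-2 - 19)**2/3 - 1*(-1986)) = 2784 - ((1/3)*(-21)**2 + 1986) = 2784 - ((1/3)*441 + 1986) = 2784 - (147 + 1986) = 2784 - 1*2133 = 2784 - 2133 = 651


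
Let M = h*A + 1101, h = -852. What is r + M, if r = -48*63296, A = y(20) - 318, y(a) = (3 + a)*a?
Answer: -3158091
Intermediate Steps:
y(a) = a*(3 + a)
A = 142 (A = 20*(3 + 20) - 318 = 20*23 - 318 = 460 - 318 = 142)
r = -3038208
M = -119883 (M = -852*142 + 1101 = -120984 + 1101 = -119883)
r + M = -3038208 - 119883 = -3158091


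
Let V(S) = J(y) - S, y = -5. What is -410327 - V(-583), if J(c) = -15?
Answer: -410895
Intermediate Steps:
V(S) = -15 - S
-410327 - V(-583) = -410327 - (-15 - 1*(-583)) = -410327 - (-15 + 583) = -410327 - 1*568 = -410327 - 568 = -410895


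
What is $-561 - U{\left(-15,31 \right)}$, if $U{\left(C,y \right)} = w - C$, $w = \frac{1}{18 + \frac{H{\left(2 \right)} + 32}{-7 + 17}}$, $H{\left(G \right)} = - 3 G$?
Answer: $- \frac{59333}{103} \approx -576.05$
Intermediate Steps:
$w = \frac{5}{103}$ ($w = \frac{1}{18 + \frac{\left(-3\right) 2 + 32}{-7 + 17}} = \frac{1}{18 + \frac{-6 + 32}{10}} = \frac{1}{18 + 26 \cdot \frac{1}{10}} = \frac{1}{18 + \frac{13}{5}} = \frac{1}{\frac{103}{5}} = \frac{5}{103} \approx 0.048544$)
$U{\left(C,y \right)} = \frac{5}{103} - C$
$-561 - U{\left(-15,31 \right)} = -561 - \left(\frac{5}{103} - -15\right) = -561 - \left(\frac{5}{103} + 15\right) = -561 - \frac{1550}{103} = - \frac{59333}{103}$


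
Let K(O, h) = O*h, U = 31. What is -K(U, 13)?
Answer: -403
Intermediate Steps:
-K(U, 13) = -31*13 = -1*403 = -403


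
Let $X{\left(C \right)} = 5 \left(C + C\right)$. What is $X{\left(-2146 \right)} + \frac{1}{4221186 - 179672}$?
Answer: $- \frac{86730890439}{4041514} \approx -21460.0$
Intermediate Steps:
$X{\left(C \right)} = 10 C$ ($X{\left(C \right)} = 5 \cdot 2 C = 10 C$)
$X{\left(-2146 \right)} + \frac{1}{4221186 - 179672} = 10 \left(-2146\right) + \frac{1}{4221186 - 179672} = -21460 + \frac{1}{4041514} = - \frac{86730890439}{4041514}$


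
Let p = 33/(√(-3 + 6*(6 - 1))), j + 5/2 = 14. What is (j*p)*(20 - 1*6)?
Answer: 1771*√3/3 ≈ 1022.5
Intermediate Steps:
j = 23/2 (j = -5/2 + 14 = 23/2 ≈ 11.500)
p = 11*√3/3 (p = 33/(√(-3 + 6*5)) = 33/(√(-3 + 30)) = 33/(√27) = 33/((3*√3)) = 33*(√3/9) = 11*√3/3 ≈ 6.3509)
(j*p)*(20 - 1*6) = (23*(11*√3/3)/2)*(20 - 1*6) = (253*√3/6)*(20 - 6) = (253*√3/6)*14 = 1771*√3/3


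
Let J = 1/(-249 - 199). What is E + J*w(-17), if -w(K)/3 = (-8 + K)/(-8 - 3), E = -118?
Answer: -581429/4928 ≈ -117.98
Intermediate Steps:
J = -1/448 (J = 1/(-448) = -1/448 ≈ -0.0022321)
w(K) = -24/11 + 3*K/11 (w(K) = -3*(-8 + K)/(-8 - 3) = -3*(-8 + K)/(-11) = -3*(-8 + K)*(-1)/11 = -3*(8/11 - K/11) = -24/11 + 3*K/11)
E + J*w(-17) = -118 - (-24/11 + (3/11)*(-17))/448 = -118 - (-24/11 - 51/11)/448 = -118 - 1/448*(-75/11) = -118 + 75/4928 = -581429/4928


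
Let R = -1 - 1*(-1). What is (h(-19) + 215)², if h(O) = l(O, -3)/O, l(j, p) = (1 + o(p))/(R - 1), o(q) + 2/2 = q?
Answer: 16662724/361 ≈ 46157.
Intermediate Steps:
o(q) = -1 + q
R = 0 (R = -1 + 1 = 0)
l(j, p) = -p (l(j, p) = (1 + (-1 + p))/(0 - 1) = p/(-1) = p*(-1) = -p)
h(O) = 3/O (h(O) = (-1*(-3))/O = 3/O)
(h(-19) + 215)² = (3/(-19) + 215)² = (3*(-1/19) + 215)² = (-3/19 + 215)² = (4082/19)² = 16662724/361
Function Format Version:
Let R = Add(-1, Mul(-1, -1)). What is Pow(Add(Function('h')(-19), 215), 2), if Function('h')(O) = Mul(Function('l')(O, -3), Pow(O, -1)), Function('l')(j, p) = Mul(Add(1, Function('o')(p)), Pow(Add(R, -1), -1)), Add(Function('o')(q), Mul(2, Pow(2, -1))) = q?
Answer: Rational(16662724, 361) ≈ 46157.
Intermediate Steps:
Function('o')(q) = Add(-1, q)
R = 0 (R = Add(-1, 1) = 0)
Function('l')(j, p) = Mul(-1, p) (Function('l')(j, p) = Mul(Add(1, Add(-1, p)), Pow(Add(0, -1), -1)) = Mul(p, Pow(-1, -1)) = Mul(p, -1) = Mul(-1, p))
Function('h')(O) = Mul(3, Pow(O, -1)) (Function('h')(O) = Mul(Mul(-1, -3), Pow(O, -1)) = Mul(3, Pow(O, -1)))
Pow(Add(Function('h')(-19), 215), 2) = Pow(Add(Mul(3, Pow(-19, -1)), 215), 2) = Pow(Add(Mul(3, Rational(-1, 19)), 215), 2) = Pow(Add(Rational(-3, 19), 215), 2) = Pow(Rational(4082, 19), 2) = Rational(16662724, 361)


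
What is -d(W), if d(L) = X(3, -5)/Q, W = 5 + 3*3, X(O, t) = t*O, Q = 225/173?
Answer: 173/15 ≈ 11.533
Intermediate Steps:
Q = 225/173 (Q = 225*(1/173) = 225/173 ≈ 1.3006)
X(O, t) = O*t
W = 14 (W = 5 + 9 = 14)
d(L) = -173/15 (d(L) = (3*(-5))/(225/173) = -15*173/225 = -173/15)
-d(W) = -1*(-173/15) = 173/15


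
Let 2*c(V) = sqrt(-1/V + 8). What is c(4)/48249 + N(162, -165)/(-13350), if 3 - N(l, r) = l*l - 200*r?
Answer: 19747/4450 + sqrt(31)/192996 ≈ 4.4376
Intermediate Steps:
N(l, r) = 3 - l**2 + 200*r (N(l, r) = 3 - (l*l - 200*r) = 3 - (l**2 - 200*r) = 3 + (-l**2 + 200*r) = 3 - l**2 + 200*r)
c(V) = sqrt(8 - 1/V)/2 (c(V) = sqrt(-1/V + 8)/2 = sqrt(8 - 1/V)/2)
c(4)/48249 + N(162, -165)/(-13350) = (sqrt(8 - 1/4)/2)/48249 + (3 - 1*162**2 + 200*(-165))/(-13350) = (sqrt(8 - 1*1/4)/2)*(1/48249) + (3 - 1*26244 - 33000)*(-1/13350) = (sqrt(8 - 1/4)/2)*(1/48249) + (3 - 26244 - 33000)*(-1/13350) = (sqrt(31/4)/2)*(1/48249) - 59241*(-1/13350) = ((sqrt(31)/2)/2)*(1/48249) + 19747/4450 = (sqrt(31)/4)*(1/48249) + 19747/4450 = sqrt(31)/192996 + 19747/4450 = 19747/4450 + sqrt(31)/192996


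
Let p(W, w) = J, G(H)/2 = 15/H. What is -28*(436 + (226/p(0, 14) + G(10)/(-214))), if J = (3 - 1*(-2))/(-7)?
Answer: -1791398/535 ≈ -3348.4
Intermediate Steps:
G(H) = 30/H (G(H) = 2*(15/H) = 30/H)
J = -5/7 (J = (3 + 2)*(-⅐) = 5*(-⅐) = -5/7 ≈ -0.71429)
p(W, w) = -5/7
-28*(436 + (226/p(0, 14) + G(10)/(-214))) = -28*(436 + (226/(-5/7) + (30/10)/(-214))) = -28*(436 + (226*(-7/5) + (30*(⅒))*(-1/214))) = -28*(436 + (-1582/5 + 3*(-1/214))) = -28*(436 + (-1582/5 - 3/214)) = -28*(436 - 338563/1070) = -28*127957/1070 = -1791398/535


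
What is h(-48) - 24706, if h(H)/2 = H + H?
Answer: -24898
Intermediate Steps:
h(H) = 4*H (h(H) = 2*(H + H) = 2*(2*H) = 4*H)
h(-48) - 24706 = 4*(-48) - 24706 = -192 - 24706 = -24898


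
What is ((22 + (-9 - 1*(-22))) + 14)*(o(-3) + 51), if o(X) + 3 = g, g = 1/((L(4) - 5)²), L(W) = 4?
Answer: 2401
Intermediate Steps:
g = 1 (g = 1/((4 - 5)²) = 1/((-1)²) = 1/1 = 1)
o(X) = -2 (o(X) = -3 + 1 = -2)
((22 + (-9 - 1*(-22))) + 14)*(o(-3) + 51) = ((22 + (-9 - 1*(-22))) + 14)*(-2 + 51) = ((22 + (-9 + 22)) + 14)*49 = ((22 + 13) + 14)*49 = (35 + 14)*49 = 49*49 = 2401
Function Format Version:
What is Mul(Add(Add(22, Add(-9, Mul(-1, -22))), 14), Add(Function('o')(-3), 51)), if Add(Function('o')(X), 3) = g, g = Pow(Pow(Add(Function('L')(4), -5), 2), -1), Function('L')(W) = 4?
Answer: 2401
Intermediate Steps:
g = 1 (g = Pow(Pow(Add(4, -5), 2), -1) = Pow(Pow(-1, 2), -1) = Pow(1, -1) = 1)
Function('o')(X) = -2 (Function('o')(X) = Add(-3, 1) = -2)
Mul(Add(Add(22, Add(-9, Mul(-1, -22))), 14), Add(Function('o')(-3), 51)) = Mul(Add(Add(22, Add(-9, Mul(-1, -22))), 14), Add(-2, 51)) = Mul(Add(Add(22, Add(-9, 22)), 14), 49) = Mul(Add(Add(22, 13), 14), 49) = Mul(Add(35, 14), 49) = Mul(49, 49) = 2401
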